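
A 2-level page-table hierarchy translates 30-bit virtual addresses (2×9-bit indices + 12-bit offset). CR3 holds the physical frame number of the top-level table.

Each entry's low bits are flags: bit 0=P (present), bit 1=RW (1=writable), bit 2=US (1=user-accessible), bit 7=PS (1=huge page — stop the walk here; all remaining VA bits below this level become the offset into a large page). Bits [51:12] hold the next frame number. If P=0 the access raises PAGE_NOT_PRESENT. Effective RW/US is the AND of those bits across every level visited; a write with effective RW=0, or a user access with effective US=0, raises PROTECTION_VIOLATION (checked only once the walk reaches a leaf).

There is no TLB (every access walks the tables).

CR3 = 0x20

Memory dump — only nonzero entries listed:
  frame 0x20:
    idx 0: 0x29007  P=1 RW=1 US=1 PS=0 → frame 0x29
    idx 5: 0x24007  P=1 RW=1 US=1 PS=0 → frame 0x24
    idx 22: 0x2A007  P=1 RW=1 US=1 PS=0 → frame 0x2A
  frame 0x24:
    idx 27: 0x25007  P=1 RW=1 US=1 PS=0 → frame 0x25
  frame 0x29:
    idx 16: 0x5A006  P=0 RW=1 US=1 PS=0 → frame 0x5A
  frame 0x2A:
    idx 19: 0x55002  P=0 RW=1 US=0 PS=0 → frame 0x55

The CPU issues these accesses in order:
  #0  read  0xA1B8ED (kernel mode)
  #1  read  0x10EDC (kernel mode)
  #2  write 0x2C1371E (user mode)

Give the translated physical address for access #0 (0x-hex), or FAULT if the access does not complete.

Trace:
#0 VA=0xA1B8ED (r,kernel):
  [0] read 0x20 idx=5: raw=0x24007 flags P=1 W=1 U=1 S=0
  [1] read 0x24 idx=27: raw=0x25007 flags P=1 W=1 U=1 S=0
  → PA=0x258ED  (2 entries read)
#1 VA=0x10EDC (r,kernel):
  [0] read 0x20 idx=0: raw=0x29007 flags P=1 W=1 U=1 S=0
  [1] read 0x29 idx=16: raw=0x5A006 flags P=0 W=1 U=1 S=0
  ⇒ fault: PAGE_NOT_PRESENT  — 2 lookups
#2 VA=0x2C1371E (w,user):
  [0] read 0x20 idx=22: raw=0x2A007 flags P=1 W=1 U=1 S=0
  [1] read 0x2A idx=19: raw=0x55002 flags P=0 W=1 U=0 S=0
  ⇒ fault: PAGE_NOT_PRESENT  — 2 lookups

Access #0 PA: 0x258ED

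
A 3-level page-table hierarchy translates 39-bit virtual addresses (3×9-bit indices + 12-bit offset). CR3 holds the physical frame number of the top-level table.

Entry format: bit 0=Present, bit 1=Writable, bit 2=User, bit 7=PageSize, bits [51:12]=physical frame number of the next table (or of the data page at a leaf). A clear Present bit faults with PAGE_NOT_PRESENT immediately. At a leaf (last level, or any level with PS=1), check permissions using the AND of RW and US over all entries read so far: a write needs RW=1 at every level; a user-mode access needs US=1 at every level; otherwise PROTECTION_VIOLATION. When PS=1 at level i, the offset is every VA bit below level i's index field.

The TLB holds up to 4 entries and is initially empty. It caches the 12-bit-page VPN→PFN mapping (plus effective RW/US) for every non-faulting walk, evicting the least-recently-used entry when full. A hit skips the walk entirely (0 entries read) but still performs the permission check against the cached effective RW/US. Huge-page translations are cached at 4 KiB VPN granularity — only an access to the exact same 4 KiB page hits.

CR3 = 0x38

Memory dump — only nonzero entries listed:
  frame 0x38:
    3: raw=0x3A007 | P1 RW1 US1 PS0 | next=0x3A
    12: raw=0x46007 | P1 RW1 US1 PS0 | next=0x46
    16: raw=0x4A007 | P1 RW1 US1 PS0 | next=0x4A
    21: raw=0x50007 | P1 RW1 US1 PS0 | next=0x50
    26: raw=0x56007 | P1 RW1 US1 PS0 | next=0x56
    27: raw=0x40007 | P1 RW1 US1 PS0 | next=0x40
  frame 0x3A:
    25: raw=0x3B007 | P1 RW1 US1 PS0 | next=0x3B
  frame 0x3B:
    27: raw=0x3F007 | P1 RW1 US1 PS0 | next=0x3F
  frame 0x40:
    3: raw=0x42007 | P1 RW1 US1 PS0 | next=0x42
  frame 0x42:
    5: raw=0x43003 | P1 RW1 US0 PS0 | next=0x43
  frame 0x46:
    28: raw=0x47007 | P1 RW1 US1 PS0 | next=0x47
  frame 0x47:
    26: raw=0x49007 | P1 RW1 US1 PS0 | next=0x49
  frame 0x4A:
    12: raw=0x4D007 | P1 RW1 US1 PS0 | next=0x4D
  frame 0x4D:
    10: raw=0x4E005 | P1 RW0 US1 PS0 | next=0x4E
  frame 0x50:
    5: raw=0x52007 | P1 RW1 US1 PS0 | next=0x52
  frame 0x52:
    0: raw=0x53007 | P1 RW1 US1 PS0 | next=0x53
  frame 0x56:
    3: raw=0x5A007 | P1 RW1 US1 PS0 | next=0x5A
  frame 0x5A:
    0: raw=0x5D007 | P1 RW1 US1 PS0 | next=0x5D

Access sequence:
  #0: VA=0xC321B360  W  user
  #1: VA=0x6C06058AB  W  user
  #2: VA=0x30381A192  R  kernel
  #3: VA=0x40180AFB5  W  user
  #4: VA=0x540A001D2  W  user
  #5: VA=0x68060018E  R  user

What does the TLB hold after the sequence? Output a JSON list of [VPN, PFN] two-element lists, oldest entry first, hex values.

Walk each access:
#0 VA=0xC321B360 (w,user):
  [0] read 0x38 idx=3: raw=0x3A007 flags P=1 W=1 U=1 S=0
  [1] read 0x3A idx=25: raw=0x3B007 flags P=1 W=1 U=1 S=0
  [2] read 0x3B idx=27: raw=0x3F007 flags P=1 W=1 U=1 S=0
  ✓ 0x3F360  — 3 lookups
#1 VA=0x6C06058AB (w,user):
  [0] read 0x38 idx=27: raw=0x40007 flags P=1 W=1 U=1 S=0
  [1] read 0x40 idx=3: raw=0x42007 flags P=1 W=1 U=1 S=0
  [2] read 0x42 idx=5: raw=0x43003 flags P=1 W=1 U=0 S=0
  ⇒ fault: PROTECTION_VIOLATION  — 3 lookups
#2 VA=0x30381A192 (r,kernel):
  [0] read 0x38 idx=12: raw=0x46007 flags P=1 W=1 U=1 S=0
  [1] read 0x46 idx=28: raw=0x47007 flags P=1 W=1 U=1 S=0
  [2] read 0x47 idx=26: raw=0x49007 flags P=1 W=1 U=1 S=0
  ✓ 0x49192  — 3 lookups
#3 VA=0x40180AFB5 (w,user):
  [0] read 0x38 idx=16: raw=0x4A007 flags P=1 W=1 U=1 S=0
  [1] read 0x4A idx=12: raw=0x4D007 flags P=1 W=1 U=1 S=0
  [2] read 0x4D idx=10: raw=0x4E005 flags P=1 W=0 U=1 S=0
  ⇒ fault: PROTECTION_VIOLATION  — 3 lookups
#4 VA=0x540A001D2 (w,user):
  [0] read 0x38 idx=21: raw=0x50007 flags P=1 W=1 U=1 S=0
  [1] read 0x50 idx=5: raw=0x52007 flags P=1 W=1 U=1 S=0
  [2] read 0x52 idx=0: raw=0x53007 flags P=1 W=1 U=1 S=0
  ✓ 0x531D2  — 3 lookups
#5 VA=0x68060018E (r,user):
  [0] read 0x38 idx=26: raw=0x56007 flags P=1 W=1 U=1 S=0
  [1] read 0x56 idx=3: raw=0x5A007 flags P=1 W=1 U=1 S=0
  [2] read 0x5A idx=0: raw=0x5D007 flags P=1 W=1 U=1 S=0
  ✓ 0x5D18E  — 3 lookups

TLB: [["0xC321B", "0x3F"], ["0x30381A", "0x49"], ["0x540A00", "0x53"], ["0x680600", "0x5D"]]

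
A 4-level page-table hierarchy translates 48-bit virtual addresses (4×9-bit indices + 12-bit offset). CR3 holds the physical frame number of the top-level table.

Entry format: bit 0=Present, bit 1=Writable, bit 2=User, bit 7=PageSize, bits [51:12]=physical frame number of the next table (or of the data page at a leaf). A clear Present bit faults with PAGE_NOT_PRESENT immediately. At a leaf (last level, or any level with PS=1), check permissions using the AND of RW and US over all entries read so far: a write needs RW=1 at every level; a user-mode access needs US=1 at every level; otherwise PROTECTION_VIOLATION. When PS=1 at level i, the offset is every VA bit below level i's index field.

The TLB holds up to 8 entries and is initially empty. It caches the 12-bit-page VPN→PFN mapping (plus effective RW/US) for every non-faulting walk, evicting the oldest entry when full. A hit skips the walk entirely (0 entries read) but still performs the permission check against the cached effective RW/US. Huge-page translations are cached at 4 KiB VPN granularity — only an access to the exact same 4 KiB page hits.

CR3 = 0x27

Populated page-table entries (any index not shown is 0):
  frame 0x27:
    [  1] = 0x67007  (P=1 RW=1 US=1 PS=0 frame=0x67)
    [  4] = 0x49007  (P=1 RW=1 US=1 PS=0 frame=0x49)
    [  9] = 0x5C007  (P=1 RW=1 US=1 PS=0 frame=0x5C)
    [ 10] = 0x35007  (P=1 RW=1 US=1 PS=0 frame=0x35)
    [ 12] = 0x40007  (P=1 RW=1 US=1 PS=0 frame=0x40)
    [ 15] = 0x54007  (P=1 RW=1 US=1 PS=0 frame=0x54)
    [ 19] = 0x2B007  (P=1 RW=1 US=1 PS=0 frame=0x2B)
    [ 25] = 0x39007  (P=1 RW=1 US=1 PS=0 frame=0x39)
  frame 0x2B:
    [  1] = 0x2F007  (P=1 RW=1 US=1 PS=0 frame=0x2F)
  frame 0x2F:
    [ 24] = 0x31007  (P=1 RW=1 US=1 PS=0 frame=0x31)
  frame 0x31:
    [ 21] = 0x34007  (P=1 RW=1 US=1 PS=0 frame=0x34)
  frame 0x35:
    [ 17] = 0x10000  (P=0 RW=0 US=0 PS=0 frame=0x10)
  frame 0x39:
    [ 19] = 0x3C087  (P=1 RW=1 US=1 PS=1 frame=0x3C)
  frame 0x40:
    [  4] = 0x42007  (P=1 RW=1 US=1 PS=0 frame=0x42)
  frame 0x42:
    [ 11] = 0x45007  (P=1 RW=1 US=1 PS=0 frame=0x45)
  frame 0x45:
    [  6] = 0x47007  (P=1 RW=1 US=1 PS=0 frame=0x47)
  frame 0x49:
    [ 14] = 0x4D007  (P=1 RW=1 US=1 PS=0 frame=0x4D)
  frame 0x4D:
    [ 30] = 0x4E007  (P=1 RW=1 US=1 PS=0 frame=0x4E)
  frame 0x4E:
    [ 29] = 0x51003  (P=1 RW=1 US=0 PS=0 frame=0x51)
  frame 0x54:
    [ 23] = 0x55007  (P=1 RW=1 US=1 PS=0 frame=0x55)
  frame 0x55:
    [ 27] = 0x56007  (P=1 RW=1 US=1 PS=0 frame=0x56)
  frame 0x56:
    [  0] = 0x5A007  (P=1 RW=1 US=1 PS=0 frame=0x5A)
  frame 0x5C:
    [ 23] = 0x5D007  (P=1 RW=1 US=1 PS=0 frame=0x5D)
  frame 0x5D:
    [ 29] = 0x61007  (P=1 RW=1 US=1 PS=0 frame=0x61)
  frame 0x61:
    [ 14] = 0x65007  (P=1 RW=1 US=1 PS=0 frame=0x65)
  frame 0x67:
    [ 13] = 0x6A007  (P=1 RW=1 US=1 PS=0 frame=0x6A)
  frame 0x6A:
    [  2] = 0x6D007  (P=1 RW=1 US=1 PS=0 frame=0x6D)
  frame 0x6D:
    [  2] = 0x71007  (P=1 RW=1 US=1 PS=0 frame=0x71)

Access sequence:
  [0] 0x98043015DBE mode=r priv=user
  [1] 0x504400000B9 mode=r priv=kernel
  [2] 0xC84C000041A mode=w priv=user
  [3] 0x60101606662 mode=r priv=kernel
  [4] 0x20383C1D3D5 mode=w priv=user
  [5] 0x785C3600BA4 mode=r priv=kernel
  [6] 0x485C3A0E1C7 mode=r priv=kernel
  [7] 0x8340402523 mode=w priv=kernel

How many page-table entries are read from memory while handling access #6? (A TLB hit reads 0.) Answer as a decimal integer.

Walk each access:
#0 VA=0x98043015DBE (r,user):
  [0] read 0x27 idx=19: raw=0x2B007 flags P=1 W=1 U=1 S=0
  [1] read 0x2B idx=1: raw=0x2F007 flags P=1 W=1 U=1 S=0
  [2] read 0x2F idx=24: raw=0x31007 flags P=1 W=1 U=1 S=0
  [3] read 0x31 idx=21: raw=0x34007 flags P=1 W=1 U=1 S=0
  ✓ 0x34DBE  — 4 lookups
#1 VA=0x504400000B9 (r,kernel):
  [0] read 0x27 idx=10: raw=0x35007 flags P=1 W=1 U=1 S=0
  [1] read 0x35 idx=17: raw=0x10000 flags P=0 W=0 U=0 S=0
  → PAGE_NOT_PRESENT  (2 entries read)
#2 VA=0xC84C000041A (w,user):
  [0] read 0x27 idx=25: raw=0x39007 flags P=1 W=1 U=1 S=0
  [1] read 0x39 idx=19: raw=0x3C087 flags P=1 W=1 U=1 S=1
  ✓ 0x3C41A (huge @L1)  — 2 lookups
#3 VA=0x60101606662 (r,kernel):
  [0] read 0x27 idx=12: raw=0x40007 flags P=1 W=1 U=1 S=0
  [1] read 0x40 idx=4: raw=0x42007 flags P=1 W=1 U=1 S=0
  [2] read 0x42 idx=11: raw=0x45007 flags P=1 W=1 U=1 S=0
  [3] read 0x45 idx=6: raw=0x47007 flags P=1 W=1 U=1 S=0
  ✓ 0x47662  — 4 lookups
#4 VA=0x20383C1D3D5 (w,user):
  [0] read 0x27 idx=4: raw=0x49007 flags P=1 W=1 U=1 S=0
  [1] read 0x49 idx=14: raw=0x4D007 flags P=1 W=1 U=1 S=0
  [2] read 0x4D idx=30: raw=0x4E007 flags P=1 W=1 U=1 S=0
  [3] read 0x4E idx=29: raw=0x51003 flags P=1 W=1 U=0 S=0
  → PROTECTION_VIOLATION  (4 entries read)
#5 VA=0x785C3600BA4 (r,kernel):
  [0] read 0x27 idx=15: raw=0x54007 flags P=1 W=1 U=1 S=0
  [1] read 0x54 idx=23: raw=0x55007 flags P=1 W=1 U=1 S=0
  [2] read 0x55 idx=27: raw=0x56007 flags P=1 W=1 U=1 S=0
  [3] read 0x56 idx=0: raw=0x5A007 flags P=1 W=1 U=1 S=0
  ✓ 0x5ABA4  — 4 lookups
#6 VA=0x485C3A0E1C7 (r,kernel):
  [0] read 0x27 idx=9: raw=0x5C007 flags P=1 W=1 U=1 S=0
  [1] read 0x5C idx=23: raw=0x5D007 flags P=1 W=1 U=1 S=0
  [2] read 0x5D idx=29: raw=0x61007 flags P=1 W=1 U=1 S=0
  [3] read 0x61 idx=14: raw=0x65007 flags P=1 W=1 U=1 S=0
  ✓ 0x651C7  — 4 lookups
#7 VA=0x8340402523 (w,kernel):
  [0] read 0x27 idx=1: raw=0x67007 flags P=1 W=1 U=1 S=0
  [1] read 0x67 idx=13: raw=0x6A007 flags P=1 W=1 U=1 S=0
  [2] read 0x6A idx=2: raw=0x6D007 flags P=1 W=1 U=1 S=0
  [3] read 0x6D idx=2: raw=0x71007 flags P=1 W=1 U=1 S=0
  ✓ 0x71523  — 4 lookups

Entries read for #6: 4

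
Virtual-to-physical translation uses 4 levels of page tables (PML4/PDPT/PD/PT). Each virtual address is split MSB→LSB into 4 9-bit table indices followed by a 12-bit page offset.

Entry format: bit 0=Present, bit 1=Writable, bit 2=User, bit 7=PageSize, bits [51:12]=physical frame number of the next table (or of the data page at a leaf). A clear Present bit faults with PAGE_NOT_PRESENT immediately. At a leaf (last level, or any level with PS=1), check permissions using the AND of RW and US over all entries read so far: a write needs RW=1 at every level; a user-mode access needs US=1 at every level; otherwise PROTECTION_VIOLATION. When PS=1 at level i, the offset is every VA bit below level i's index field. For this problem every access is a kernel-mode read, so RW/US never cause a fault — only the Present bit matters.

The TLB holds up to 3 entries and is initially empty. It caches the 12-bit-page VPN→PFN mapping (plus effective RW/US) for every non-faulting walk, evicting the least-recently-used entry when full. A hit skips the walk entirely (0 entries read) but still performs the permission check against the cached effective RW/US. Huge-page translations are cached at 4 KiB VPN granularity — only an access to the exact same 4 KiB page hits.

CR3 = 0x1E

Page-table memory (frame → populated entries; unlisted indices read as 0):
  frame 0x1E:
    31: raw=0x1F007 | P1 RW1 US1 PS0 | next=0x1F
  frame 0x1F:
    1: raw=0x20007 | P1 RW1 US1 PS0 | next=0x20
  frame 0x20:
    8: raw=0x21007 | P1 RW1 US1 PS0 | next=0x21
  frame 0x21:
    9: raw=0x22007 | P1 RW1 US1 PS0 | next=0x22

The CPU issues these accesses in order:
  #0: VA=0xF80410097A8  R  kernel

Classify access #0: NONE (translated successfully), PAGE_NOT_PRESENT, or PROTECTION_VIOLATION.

Trace:
#0 VA=0xF80410097A8 (r,kernel):
  [0] read 0x1E idx=31: raw=0x1F007 flags P=1 W=1 U=1 S=0
  [1] read 0x1F idx=1: raw=0x20007 flags P=1 W=1 U=1 S=0
  [2] read 0x20 idx=8: raw=0x21007 flags P=1 W=1 U=1 S=0
  [3] read 0x21 idx=9: raw=0x22007 flags P=1 W=1 U=1 S=0
  → PA=0x227A8  (4 entries read)

Access #0 fault: NONE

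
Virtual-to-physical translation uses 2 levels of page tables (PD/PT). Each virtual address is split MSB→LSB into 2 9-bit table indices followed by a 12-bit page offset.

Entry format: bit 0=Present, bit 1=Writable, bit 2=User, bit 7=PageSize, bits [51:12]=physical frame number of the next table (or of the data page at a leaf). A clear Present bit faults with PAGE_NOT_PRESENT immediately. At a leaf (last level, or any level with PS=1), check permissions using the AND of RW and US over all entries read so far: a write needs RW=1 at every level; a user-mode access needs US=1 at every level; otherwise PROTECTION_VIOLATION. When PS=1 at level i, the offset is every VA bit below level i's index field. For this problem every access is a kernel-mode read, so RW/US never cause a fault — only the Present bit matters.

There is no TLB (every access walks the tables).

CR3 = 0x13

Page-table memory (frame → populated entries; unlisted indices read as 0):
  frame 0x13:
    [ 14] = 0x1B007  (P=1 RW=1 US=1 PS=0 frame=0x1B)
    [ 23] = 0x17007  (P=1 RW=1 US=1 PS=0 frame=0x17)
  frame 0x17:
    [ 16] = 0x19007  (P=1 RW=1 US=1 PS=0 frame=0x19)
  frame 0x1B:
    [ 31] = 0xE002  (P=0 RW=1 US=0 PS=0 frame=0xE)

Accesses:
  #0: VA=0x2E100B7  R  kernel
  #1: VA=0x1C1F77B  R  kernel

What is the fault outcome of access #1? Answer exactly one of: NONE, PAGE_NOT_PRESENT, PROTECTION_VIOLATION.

Trace:
#0 VA=0x2E100B7 (r,kernel):
  lvl0: tbl 0x13, slot 23 ⇒ 0x17007 (P1/RW1/US1/PS0)
  lvl1: tbl 0x17, slot 16 ⇒ 0x19007 (P1/RW1/US1/PS0)
  ⇒ phys 0x190B7  [2 reads]
#1 VA=0x1C1F77B (r,kernel):
  lvl0: tbl 0x13, slot 14 ⇒ 0x1B007 (P1/RW1/US1/PS0)
  lvl1: tbl 0x1B, slot 31 ⇒ 0xE002 (P0/RW1/US0/PS0)
  ✗ PAGE_NOT_PRESENT  [2 reads]

Access #1 fault: PAGE_NOT_PRESENT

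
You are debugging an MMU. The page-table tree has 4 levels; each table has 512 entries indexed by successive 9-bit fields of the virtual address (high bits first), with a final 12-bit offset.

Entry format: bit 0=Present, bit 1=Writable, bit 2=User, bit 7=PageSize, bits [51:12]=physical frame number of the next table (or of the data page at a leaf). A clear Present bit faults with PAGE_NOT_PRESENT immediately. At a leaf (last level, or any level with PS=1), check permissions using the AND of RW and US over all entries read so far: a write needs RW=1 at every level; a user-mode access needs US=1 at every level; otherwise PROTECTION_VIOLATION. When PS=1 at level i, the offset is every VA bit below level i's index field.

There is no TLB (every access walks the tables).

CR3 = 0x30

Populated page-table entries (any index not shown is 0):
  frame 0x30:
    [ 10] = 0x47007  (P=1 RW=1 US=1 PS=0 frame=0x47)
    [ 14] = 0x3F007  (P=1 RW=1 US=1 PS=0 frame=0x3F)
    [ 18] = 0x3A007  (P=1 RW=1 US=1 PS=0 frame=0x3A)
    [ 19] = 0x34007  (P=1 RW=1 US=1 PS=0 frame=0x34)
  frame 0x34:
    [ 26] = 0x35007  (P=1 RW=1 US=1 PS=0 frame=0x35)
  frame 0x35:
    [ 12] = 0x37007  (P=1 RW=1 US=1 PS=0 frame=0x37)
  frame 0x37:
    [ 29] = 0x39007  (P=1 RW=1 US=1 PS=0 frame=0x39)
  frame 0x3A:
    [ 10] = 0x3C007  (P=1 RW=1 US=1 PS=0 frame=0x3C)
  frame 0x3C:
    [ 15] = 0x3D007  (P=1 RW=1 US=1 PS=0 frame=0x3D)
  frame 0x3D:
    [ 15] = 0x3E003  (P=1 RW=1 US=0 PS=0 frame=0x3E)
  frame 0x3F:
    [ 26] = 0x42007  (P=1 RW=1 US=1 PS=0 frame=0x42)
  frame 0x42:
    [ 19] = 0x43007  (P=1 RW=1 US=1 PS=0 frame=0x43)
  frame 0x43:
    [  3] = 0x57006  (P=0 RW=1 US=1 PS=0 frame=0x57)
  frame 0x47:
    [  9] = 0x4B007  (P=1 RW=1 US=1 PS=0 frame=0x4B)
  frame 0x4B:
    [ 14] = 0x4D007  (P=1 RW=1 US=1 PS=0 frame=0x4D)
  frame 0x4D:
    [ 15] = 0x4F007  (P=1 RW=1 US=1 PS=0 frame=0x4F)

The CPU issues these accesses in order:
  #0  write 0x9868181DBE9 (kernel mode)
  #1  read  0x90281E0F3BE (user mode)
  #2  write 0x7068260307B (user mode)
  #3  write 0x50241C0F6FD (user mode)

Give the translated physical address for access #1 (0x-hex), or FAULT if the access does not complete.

Trace:
#0 VA=0x9868181DBE9 (w,kernel):
  L0: frame=0x30 idx=19 entry=0x34007 [P=1 RW=1 US=1 PS=0]
  L1: frame=0x34 idx=26 entry=0x35007 [P=1 RW=1 US=1 PS=0]
  L2: frame=0x35 idx=12 entry=0x37007 [P=1 RW=1 US=1 PS=0]
  L3: frame=0x37 idx=29 entry=0x39007 [P=1 RW=1 US=1 PS=0]
  → PA=0x39BE9  (4 entries read)
#1 VA=0x90281E0F3BE (r,user):
  L0: frame=0x30 idx=18 entry=0x3A007 [P=1 RW=1 US=1 PS=0]
  L1: frame=0x3A idx=10 entry=0x3C007 [P=1 RW=1 US=1 PS=0]
  L2: frame=0x3C idx=15 entry=0x3D007 [P=1 RW=1 US=1 PS=0]
  L3: frame=0x3D idx=15 entry=0x3E003 [P=1 RW=1 US=0 PS=0]
  ✗ PROTECTION_VIOLATION  [4 reads]
#2 VA=0x7068260307B (w,user):
  L0: frame=0x30 idx=14 entry=0x3F007 [P=1 RW=1 US=1 PS=0]
  L1: frame=0x3F idx=26 entry=0x42007 [P=1 RW=1 US=1 PS=0]
  L2: frame=0x42 idx=19 entry=0x43007 [P=1 RW=1 US=1 PS=0]
  L3: frame=0x43 idx=3 entry=0x57006 [P=0 RW=1 US=1 PS=0]
  ✗ PAGE_NOT_PRESENT  [4 reads]
#3 VA=0x50241C0F6FD (w,user):
  L0: frame=0x30 idx=10 entry=0x47007 [P=1 RW=1 US=1 PS=0]
  L1: frame=0x47 idx=9 entry=0x4B007 [P=1 RW=1 US=1 PS=0]
  L2: frame=0x4B idx=14 entry=0x4D007 [P=1 RW=1 US=1 PS=0]
  L3: frame=0x4D idx=15 entry=0x4F007 [P=1 RW=1 US=1 PS=0]
  → PA=0x4F6FD  (4 entries read)

Access #1 PA: FAULT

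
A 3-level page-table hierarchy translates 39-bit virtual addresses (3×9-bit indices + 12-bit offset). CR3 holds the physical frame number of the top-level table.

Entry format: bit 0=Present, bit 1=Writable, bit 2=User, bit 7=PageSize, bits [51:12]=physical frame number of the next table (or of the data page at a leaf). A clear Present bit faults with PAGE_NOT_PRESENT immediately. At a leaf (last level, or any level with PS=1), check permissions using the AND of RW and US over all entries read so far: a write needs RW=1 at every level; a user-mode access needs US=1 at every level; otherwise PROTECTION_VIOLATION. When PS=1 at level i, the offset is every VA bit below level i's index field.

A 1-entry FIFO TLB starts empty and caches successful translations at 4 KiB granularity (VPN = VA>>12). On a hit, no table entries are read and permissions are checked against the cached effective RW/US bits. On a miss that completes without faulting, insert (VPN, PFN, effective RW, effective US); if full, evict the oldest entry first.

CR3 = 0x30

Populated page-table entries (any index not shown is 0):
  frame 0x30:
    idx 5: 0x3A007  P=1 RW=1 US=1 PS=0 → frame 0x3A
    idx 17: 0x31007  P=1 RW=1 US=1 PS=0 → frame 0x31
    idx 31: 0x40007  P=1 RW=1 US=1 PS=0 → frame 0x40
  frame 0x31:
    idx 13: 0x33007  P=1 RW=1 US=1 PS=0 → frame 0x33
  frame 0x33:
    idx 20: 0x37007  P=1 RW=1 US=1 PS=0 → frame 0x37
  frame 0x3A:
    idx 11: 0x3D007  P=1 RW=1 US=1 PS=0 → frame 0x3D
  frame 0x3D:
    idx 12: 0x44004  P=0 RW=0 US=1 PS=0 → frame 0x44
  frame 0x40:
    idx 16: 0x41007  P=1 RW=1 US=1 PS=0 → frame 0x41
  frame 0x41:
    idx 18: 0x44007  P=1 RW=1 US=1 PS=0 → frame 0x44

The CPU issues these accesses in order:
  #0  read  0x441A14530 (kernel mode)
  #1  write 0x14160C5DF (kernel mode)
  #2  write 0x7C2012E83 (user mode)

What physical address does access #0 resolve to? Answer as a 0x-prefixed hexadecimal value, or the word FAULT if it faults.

Per-access translation:
#0 VA=0x441A14530 (r,kernel):
  [0] read 0x30 idx=17: raw=0x31007 flags P=1 W=1 U=1 S=0
  [1] read 0x31 idx=13: raw=0x33007 flags P=1 W=1 U=1 S=0
  [2] read 0x33 idx=20: raw=0x37007 flags P=1 W=1 U=1 S=0
  ✓ 0x37530  — 3 lookups
#1 VA=0x14160C5DF (w,kernel):
  [0] read 0x30 idx=5: raw=0x3A007 flags P=1 W=1 U=1 S=0
  [1] read 0x3A idx=11: raw=0x3D007 flags P=1 W=1 U=1 S=0
  [2] read 0x3D idx=12: raw=0x44004 flags P=0 W=0 U=1 S=0
  → PAGE_NOT_PRESENT  (3 entries read)
#2 VA=0x7C2012E83 (w,user):
  [0] read 0x30 idx=31: raw=0x40007 flags P=1 W=1 U=1 S=0
  [1] read 0x40 idx=16: raw=0x41007 flags P=1 W=1 U=1 S=0
  [2] read 0x41 idx=18: raw=0x44007 flags P=1 W=1 U=1 S=0
  ✓ 0x44E83  — 3 lookups

Access #0 PA: 0x37530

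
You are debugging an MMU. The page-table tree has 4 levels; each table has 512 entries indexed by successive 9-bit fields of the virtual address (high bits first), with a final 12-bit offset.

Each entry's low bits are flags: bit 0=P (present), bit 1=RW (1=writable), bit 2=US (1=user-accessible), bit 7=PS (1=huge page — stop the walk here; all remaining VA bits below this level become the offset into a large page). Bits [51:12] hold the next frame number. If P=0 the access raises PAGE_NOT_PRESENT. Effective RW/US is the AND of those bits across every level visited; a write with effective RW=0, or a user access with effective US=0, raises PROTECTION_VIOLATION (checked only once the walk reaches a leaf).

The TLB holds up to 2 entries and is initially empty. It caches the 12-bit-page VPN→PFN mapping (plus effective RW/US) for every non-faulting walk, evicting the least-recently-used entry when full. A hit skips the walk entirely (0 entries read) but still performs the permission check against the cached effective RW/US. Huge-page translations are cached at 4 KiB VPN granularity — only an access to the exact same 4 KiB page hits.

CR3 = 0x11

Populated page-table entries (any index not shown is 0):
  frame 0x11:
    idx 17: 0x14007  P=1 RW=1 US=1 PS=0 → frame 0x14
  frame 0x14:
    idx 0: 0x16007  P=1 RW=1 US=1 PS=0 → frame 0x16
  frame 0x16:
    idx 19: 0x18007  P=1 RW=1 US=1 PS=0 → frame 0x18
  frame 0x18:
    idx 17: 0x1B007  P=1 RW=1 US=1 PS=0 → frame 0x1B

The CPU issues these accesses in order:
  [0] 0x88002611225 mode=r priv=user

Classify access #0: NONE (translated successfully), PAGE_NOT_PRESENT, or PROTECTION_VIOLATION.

Per-access translation:
#0 VA=0x88002611225 (r,user):
  lvl0: tbl 0x11, slot 17 ⇒ 0x14007 (P1/RW1/US1/PS0)
  lvl1: tbl 0x14, slot 0 ⇒ 0x16007 (P1/RW1/US1/PS0)
  lvl2: tbl 0x16, slot 19 ⇒ 0x18007 (P1/RW1/US1/PS0)
  lvl3: tbl 0x18, slot 17 ⇒ 0x1B007 (P1/RW1/US1/PS0)
  ✓ 0x1B225  — 4 lookups

Access #0 fault: NONE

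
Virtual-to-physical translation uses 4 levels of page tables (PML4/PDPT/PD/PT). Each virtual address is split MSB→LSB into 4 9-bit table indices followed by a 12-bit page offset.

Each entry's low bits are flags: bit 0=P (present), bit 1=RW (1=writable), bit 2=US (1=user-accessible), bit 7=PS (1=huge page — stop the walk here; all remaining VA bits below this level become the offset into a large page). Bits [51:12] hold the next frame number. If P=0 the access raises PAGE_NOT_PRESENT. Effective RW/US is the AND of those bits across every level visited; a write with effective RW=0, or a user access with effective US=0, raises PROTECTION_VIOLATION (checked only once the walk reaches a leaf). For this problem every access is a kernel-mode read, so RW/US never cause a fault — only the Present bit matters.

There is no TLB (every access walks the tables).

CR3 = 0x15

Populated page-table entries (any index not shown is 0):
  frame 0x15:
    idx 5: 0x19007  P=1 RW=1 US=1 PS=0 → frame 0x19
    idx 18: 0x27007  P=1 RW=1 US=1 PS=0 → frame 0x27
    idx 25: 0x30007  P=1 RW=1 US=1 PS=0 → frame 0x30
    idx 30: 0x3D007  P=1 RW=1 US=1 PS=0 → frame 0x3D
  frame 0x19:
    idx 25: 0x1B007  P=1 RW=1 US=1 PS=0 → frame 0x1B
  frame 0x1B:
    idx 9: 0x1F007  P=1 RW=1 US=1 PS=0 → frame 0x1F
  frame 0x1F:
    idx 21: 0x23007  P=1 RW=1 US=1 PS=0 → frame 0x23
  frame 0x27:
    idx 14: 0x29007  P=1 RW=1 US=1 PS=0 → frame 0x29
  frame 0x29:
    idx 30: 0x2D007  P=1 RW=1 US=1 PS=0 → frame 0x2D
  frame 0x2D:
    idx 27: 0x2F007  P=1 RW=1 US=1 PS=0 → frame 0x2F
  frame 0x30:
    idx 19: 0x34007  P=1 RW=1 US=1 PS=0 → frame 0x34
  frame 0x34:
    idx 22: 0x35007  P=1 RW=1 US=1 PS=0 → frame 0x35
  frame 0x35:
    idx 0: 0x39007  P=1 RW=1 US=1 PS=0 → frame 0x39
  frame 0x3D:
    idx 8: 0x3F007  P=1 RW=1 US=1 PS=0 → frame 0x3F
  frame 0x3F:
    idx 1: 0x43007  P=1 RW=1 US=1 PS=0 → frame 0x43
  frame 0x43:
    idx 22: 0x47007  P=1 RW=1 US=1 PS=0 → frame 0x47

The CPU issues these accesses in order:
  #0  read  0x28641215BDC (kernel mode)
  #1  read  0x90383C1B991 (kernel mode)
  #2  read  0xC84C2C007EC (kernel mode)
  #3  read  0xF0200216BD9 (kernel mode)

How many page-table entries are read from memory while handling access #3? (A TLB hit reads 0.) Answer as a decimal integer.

Per-access translation:
#0 VA=0x28641215BDC (r,kernel):
  L0 @0x15[5] → 0x19007  P=1,RW=1,US=1,PS=0
  L1 @0x19[25] → 0x1B007  P=1,RW=1,US=1,PS=0
  L2 @0x1B[9] → 0x1F007  P=1,RW=1,US=1,PS=0
  L3 @0x1F[21] → 0x23007  P=1,RW=1,US=1,PS=0
  ⇒ phys 0x23BDC  [4 reads]
#1 VA=0x90383C1B991 (r,kernel):
  L0 @0x15[18] → 0x27007  P=1,RW=1,US=1,PS=0
  L1 @0x27[14] → 0x29007  P=1,RW=1,US=1,PS=0
  L2 @0x29[30] → 0x2D007  P=1,RW=1,US=1,PS=0
  L3 @0x2D[27] → 0x2F007  P=1,RW=1,US=1,PS=0
  ⇒ phys 0x2F991  [4 reads]
#2 VA=0xC84C2C007EC (r,kernel):
  L0 @0x15[25] → 0x30007  P=1,RW=1,US=1,PS=0
  L1 @0x30[19] → 0x34007  P=1,RW=1,US=1,PS=0
  L2 @0x34[22] → 0x35007  P=1,RW=1,US=1,PS=0
  L3 @0x35[0] → 0x39007  P=1,RW=1,US=1,PS=0
  ⇒ phys 0x397EC  [4 reads]
#3 VA=0xF0200216BD9 (r,kernel):
  L0 @0x15[30] → 0x3D007  P=1,RW=1,US=1,PS=0
  L1 @0x3D[8] → 0x3F007  P=1,RW=1,US=1,PS=0
  L2 @0x3F[1] → 0x43007  P=1,RW=1,US=1,PS=0
  L3 @0x43[22] → 0x47007  P=1,RW=1,US=1,PS=0
  ⇒ phys 0x47BD9  [4 reads]

Entries read for #3: 4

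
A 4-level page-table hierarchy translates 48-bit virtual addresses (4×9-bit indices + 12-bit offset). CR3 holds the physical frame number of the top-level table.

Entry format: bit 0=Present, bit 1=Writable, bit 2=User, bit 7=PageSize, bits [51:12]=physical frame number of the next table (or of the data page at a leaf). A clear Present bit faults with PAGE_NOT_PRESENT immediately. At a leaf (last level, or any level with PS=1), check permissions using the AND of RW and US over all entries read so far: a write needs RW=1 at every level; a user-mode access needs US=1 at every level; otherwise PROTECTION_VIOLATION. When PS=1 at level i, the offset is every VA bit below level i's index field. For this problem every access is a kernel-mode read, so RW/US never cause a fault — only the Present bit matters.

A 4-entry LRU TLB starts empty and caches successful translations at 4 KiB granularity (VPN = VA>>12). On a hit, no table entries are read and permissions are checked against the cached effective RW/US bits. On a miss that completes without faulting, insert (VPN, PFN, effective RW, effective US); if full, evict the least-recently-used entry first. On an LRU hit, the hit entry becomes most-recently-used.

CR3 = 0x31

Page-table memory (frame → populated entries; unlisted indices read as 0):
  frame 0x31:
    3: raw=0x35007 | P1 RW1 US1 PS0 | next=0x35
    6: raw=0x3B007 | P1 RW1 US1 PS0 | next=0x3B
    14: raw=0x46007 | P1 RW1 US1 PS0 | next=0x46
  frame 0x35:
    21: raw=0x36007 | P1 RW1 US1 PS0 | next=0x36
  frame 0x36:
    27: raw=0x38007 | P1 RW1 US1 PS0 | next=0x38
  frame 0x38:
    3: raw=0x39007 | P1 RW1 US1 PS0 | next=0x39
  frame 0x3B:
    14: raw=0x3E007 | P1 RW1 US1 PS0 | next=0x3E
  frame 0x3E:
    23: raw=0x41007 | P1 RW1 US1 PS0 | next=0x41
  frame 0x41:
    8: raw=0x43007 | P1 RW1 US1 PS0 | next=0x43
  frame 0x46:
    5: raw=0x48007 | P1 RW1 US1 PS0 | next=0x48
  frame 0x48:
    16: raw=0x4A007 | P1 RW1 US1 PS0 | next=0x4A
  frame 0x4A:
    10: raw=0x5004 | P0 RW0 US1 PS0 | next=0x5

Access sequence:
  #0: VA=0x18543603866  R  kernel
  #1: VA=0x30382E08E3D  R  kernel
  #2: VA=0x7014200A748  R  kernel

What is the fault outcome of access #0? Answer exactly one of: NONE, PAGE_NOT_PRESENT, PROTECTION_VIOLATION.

Walk each access:
#0 VA=0x18543603866 (r,kernel):
  L0: frame=0x31 idx=3 entry=0x35007 [P=1 RW=1 US=1 PS=0]
  L1: frame=0x35 idx=21 entry=0x36007 [P=1 RW=1 US=1 PS=0]
  L2: frame=0x36 idx=27 entry=0x38007 [P=1 RW=1 US=1 PS=0]
  L3: frame=0x38 idx=3 entry=0x39007 [P=1 RW=1 US=1 PS=0]
  → PA=0x39866  (4 entries read)
#1 VA=0x30382E08E3D (r,kernel):
  L0: frame=0x31 idx=6 entry=0x3B007 [P=1 RW=1 US=1 PS=0]
  L1: frame=0x3B idx=14 entry=0x3E007 [P=1 RW=1 US=1 PS=0]
  L2: frame=0x3E idx=23 entry=0x41007 [P=1 RW=1 US=1 PS=0]
  L3: frame=0x41 idx=8 entry=0x43007 [P=1 RW=1 US=1 PS=0]
  → PA=0x43E3D  (4 entries read)
#2 VA=0x7014200A748 (r,kernel):
  L0: frame=0x31 idx=14 entry=0x46007 [P=1 RW=1 US=1 PS=0]
  L1: frame=0x46 idx=5 entry=0x48007 [P=1 RW=1 US=1 PS=0]
  L2: frame=0x48 idx=16 entry=0x4A007 [P=1 RW=1 US=1 PS=0]
  L3: frame=0x4A idx=10 entry=0x5004 [P=0 RW=0 US=1 PS=0]
  ⇒ fault: PAGE_NOT_PRESENT  — 4 lookups

Access #0 fault: NONE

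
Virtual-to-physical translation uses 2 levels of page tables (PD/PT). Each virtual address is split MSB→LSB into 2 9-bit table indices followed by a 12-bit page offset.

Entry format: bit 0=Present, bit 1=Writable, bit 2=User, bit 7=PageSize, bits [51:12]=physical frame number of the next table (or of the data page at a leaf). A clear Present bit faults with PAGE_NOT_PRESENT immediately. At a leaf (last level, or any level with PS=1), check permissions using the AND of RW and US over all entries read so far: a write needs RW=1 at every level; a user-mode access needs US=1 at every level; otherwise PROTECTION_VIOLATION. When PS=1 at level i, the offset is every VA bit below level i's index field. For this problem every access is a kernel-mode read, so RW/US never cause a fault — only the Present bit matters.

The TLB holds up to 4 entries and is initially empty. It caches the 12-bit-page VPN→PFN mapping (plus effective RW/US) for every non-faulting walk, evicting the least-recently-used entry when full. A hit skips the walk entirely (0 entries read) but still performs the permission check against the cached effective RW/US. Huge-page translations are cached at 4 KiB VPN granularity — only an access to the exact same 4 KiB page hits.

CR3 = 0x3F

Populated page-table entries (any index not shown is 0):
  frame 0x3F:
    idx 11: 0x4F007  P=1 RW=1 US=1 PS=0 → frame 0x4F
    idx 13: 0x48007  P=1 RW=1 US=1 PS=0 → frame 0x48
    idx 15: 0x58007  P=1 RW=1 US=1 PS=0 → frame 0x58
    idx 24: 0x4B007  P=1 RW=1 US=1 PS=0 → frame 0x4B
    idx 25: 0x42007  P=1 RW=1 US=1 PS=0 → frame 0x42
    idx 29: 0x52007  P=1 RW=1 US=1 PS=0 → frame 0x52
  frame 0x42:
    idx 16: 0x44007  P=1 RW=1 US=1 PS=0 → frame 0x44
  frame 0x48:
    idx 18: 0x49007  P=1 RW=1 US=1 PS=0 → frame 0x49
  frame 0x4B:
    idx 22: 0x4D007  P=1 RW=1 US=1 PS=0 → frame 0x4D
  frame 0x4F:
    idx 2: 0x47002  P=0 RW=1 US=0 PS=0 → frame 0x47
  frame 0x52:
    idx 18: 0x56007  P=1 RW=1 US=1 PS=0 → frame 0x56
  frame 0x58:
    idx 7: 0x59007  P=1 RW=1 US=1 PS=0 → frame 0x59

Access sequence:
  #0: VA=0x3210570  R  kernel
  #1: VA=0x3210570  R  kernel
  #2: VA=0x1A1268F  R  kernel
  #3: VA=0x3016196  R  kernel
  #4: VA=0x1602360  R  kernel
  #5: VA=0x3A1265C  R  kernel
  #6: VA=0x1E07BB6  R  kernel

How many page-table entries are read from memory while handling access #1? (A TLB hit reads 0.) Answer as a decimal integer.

Per-access translation:
#0 VA=0x3210570 (r,kernel):
  L0 @0x3F[25] → 0x42007  P=1,RW=1,US=1,PS=0
  L1 @0x42[16] → 0x44007  P=1,RW=1,US=1,PS=0
  → PA=0x44570  (2 entries read)
#1 VA=0x3210570 (r,kernel):
  TLB hit vpn=0x3210 → PA=0x44570
#2 VA=0x1A1268F (r,kernel):
  L0 @0x3F[13] → 0x48007  P=1,RW=1,US=1,PS=0
  L1 @0x48[18] → 0x49007  P=1,RW=1,US=1,PS=0
  → PA=0x4968F  (2 entries read)
#3 VA=0x3016196 (r,kernel):
  L0 @0x3F[24] → 0x4B007  P=1,RW=1,US=1,PS=0
  L1 @0x4B[22] → 0x4D007  P=1,RW=1,US=1,PS=0
  → PA=0x4D196  (2 entries read)
#4 VA=0x1602360 (r,kernel):
  L0 @0x3F[11] → 0x4F007  P=1,RW=1,US=1,PS=0
  L1 @0x4F[2] → 0x47002  P=0,RW=1,US=0,PS=0
  → PAGE_NOT_PRESENT  (2 entries read)
#5 VA=0x3A1265C (r,kernel):
  L0 @0x3F[29] → 0x52007  P=1,RW=1,US=1,PS=0
  L1 @0x52[18] → 0x56007  P=1,RW=1,US=1,PS=0
  → PA=0x5665C  (2 entries read)
#6 VA=0x1E07BB6 (r,kernel):
  L0 @0x3F[15] → 0x58007  P=1,RW=1,US=1,PS=0
  L1 @0x58[7] → 0x59007  P=1,RW=1,US=1,PS=0
  → PA=0x59BB6  (2 entries read)

Entries read for #1: 0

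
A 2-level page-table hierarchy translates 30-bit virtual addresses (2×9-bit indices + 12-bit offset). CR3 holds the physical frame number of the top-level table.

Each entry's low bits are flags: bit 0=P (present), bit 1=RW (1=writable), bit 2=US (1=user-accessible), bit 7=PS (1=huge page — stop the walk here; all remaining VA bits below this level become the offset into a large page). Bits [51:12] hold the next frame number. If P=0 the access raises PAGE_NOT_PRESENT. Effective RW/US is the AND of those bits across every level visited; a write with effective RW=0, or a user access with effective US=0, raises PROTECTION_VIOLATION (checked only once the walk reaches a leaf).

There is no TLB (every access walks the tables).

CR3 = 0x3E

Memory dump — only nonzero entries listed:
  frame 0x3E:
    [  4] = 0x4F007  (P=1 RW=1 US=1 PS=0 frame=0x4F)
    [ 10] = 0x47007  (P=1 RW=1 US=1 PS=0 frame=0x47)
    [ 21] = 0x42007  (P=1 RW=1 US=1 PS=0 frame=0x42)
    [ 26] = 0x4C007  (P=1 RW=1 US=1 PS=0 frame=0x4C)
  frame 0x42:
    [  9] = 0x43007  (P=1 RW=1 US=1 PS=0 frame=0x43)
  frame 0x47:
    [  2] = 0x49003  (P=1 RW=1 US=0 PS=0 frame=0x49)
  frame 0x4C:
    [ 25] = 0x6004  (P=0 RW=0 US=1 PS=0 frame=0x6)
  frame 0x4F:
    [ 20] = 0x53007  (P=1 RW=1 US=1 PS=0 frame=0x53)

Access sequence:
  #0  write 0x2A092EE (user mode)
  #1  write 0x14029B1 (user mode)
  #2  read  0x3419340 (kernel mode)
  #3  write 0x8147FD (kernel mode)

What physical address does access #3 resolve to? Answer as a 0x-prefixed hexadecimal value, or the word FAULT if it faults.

Trace:
#0 VA=0x2A092EE (w,user):
  [0] read 0x3E idx=21: raw=0x42007 flags P=1 W=1 U=1 S=0
  [1] read 0x42 idx=9: raw=0x43007 flags P=1 W=1 U=1 S=0
  → PA=0x432EE  (2 entries read)
#1 VA=0x14029B1 (w,user):
  [0] read 0x3E idx=10: raw=0x47007 flags P=1 W=1 U=1 S=0
  [1] read 0x47 idx=2: raw=0x49003 flags P=1 W=1 U=0 S=0
  ✗ PROTECTION_VIOLATION  [2 reads]
#2 VA=0x3419340 (r,kernel):
  [0] read 0x3E idx=26: raw=0x4C007 flags P=1 W=1 U=1 S=0
  [1] read 0x4C idx=25: raw=0x6004 flags P=0 W=0 U=1 S=0
  ✗ PAGE_NOT_PRESENT  [2 reads]
#3 VA=0x8147FD (w,kernel):
  [0] read 0x3E idx=4: raw=0x4F007 flags P=1 W=1 U=1 S=0
  [1] read 0x4F idx=20: raw=0x53007 flags P=1 W=1 U=1 S=0
  → PA=0x537FD  (2 entries read)

Access #3 PA: 0x537FD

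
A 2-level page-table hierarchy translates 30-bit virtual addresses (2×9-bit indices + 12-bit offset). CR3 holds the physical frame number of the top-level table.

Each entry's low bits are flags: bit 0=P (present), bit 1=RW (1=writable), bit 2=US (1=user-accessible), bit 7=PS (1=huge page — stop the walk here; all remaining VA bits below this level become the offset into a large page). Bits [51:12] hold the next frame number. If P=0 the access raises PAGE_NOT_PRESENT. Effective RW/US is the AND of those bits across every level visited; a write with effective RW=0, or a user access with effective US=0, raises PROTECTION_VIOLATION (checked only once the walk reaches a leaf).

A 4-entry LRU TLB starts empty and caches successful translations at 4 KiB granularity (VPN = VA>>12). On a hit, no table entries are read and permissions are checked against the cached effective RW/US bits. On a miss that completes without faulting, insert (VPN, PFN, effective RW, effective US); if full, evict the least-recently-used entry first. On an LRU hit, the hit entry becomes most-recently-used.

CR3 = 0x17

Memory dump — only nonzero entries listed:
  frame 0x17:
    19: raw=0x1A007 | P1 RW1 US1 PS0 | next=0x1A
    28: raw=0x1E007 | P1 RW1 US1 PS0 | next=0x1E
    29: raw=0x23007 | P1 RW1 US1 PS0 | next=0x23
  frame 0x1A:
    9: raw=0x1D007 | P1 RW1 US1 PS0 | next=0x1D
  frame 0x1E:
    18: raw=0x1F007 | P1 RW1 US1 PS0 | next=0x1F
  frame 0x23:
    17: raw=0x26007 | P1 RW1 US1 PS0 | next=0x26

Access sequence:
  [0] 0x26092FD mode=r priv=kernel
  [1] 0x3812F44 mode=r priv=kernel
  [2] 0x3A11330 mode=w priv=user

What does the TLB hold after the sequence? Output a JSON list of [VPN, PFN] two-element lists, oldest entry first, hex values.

Walk each access:
#0 VA=0x26092FD (r,kernel):
  lvl0: tbl 0x17, slot 19 ⇒ 0x1A007 (P1/RW1/US1/PS0)
  lvl1: tbl 0x1A, slot 9 ⇒ 0x1D007 (P1/RW1/US1/PS0)
  ⇒ phys 0x1D2FD  [2 reads]
#1 VA=0x3812F44 (r,kernel):
  lvl0: tbl 0x17, slot 28 ⇒ 0x1E007 (P1/RW1/US1/PS0)
  lvl1: tbl 0x1E, slot 18 ⇒ 0x1F007 (P1/RW1/US1/PS0)
  ⇒ phys 0x1FF44  [2 reads]
#2 VA=0x3A11330 (w,user):
  lvl0: tbl 0x17, slot 29 ⇒ 0x23007 (P1/RW1/US1/PS0)
  lvl1: tbl 0x23, slot 17 ⇒ 0x26007 (P1/RW1/US1/PS0)
  ⇒ phys 0x26330  [2 reads]

TLB: [["0x2609", "0x1D"], ["0x3812", "0x1F"], ["0x3A11", "0x26"]]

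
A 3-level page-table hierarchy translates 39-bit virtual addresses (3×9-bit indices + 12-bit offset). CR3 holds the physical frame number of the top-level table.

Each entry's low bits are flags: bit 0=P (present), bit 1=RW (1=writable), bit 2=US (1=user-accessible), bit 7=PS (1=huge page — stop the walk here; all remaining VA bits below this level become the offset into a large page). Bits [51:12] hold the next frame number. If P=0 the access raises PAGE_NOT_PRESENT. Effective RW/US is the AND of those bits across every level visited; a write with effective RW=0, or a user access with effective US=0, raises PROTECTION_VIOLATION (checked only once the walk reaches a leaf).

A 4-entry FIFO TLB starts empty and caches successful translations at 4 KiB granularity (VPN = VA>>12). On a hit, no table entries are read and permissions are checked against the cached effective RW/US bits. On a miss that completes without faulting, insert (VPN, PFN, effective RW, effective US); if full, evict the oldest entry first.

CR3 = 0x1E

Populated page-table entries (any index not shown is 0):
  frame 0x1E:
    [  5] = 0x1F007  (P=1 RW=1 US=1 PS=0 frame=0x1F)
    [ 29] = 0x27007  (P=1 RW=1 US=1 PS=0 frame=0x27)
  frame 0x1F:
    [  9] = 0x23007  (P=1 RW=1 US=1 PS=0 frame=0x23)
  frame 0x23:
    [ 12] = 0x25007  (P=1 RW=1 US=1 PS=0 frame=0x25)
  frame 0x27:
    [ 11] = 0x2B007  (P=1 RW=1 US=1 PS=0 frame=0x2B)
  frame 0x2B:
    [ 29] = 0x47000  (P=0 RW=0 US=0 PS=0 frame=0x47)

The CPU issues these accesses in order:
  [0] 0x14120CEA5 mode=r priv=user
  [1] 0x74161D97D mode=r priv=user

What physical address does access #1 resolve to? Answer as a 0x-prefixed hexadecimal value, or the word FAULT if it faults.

Trace:
#0 VA=0x14120CEA5 (r,user):
  L0: frame=0x1E idx=5 entry=0x1F007 [P=1 RW=1 US=1 PS=0]
  L1: frame=0x1F idx=9 entry=0x23007 [P=1 RW=1 US=1 PS=0]
  L2: frame=0x23 idx=12 entry=0x25007 [P=1 RW=1 US=1 PS=0]
  ⇒ phys 0x25EA5  [3 reads]
#1 VA=0x74161D97D (r,user):
  L0: frame=0x1E idx=29 entry=0x27007 [P=1 RW=1 US=1 PS=0]
  L1: frame=0x27 idx=11 entry=0x2B007 [P=1 RW=1 US=1 PS=0]
  L2: frame=0x2B idx=29 entry=0x47000 [P=0 RW=0 US=0 PS=0]
  ⇒ fault: PAGE_NOT_PRESENT  — 3 lookups

Access #1 PA: FAULT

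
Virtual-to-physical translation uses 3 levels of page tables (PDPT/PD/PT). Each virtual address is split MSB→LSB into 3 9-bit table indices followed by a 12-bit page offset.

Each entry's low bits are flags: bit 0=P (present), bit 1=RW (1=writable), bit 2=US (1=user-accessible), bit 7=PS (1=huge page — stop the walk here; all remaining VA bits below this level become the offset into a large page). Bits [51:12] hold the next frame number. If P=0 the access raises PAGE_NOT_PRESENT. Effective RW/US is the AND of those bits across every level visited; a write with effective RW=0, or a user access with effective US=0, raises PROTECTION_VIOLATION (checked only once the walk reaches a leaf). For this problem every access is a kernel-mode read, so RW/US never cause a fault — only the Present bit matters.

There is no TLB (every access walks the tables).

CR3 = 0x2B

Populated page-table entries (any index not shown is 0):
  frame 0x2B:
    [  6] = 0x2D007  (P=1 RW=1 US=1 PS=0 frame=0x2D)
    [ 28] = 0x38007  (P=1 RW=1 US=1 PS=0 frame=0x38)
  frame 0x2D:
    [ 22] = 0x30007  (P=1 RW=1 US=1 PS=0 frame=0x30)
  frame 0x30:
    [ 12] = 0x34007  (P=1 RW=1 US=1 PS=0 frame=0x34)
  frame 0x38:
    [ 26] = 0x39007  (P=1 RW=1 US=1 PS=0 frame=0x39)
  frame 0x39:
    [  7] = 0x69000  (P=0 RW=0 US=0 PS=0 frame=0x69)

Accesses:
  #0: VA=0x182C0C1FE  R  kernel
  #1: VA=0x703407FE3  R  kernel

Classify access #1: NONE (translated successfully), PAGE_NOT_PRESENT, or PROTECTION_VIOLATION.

Trace:
#0 VA=0x182C0C1FE (r,kernel):
  L0: frame=0x2B idx=6 entry=0x2D007 [P=1 RW=1 US=1 PS=0]
  L1: frame=0x2D idx=22 entry=0x30007 [P=1 RW=1 US=1 PS=0]
  L2: frame=0x30 idx=12 entry=0x34007 [P=1 RW=1 US=1 PS=0]
  ⇒ phys 0x341FE  [3 reads]
#1 VA=0x703407FE3 (r,kernel):
  L0: frame=0x2B idx=28 entry=0x38007 [P=1 RW=1 US=1 PS=0]
  L1: frame=0x38 idx=26 entry=0x39007 [P=1 RW=1 US=1 PS=0]
  L2: frame=0x39 idx=7 entry=0x69000 [P=0 RW=0 US=0 PS=0]
  ✗ PAGE_NOT_PRESENT  [3 reads]

Access #1 fault: PAGE_NOT_PRESENT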